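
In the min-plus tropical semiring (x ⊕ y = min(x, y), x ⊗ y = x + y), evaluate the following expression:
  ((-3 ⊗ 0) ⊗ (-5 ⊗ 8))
((-3 ⊗ 0) ⊗ (-5 ⊗ 8)) = 0

Expand innermost to outermost. Recall ⊕ takes the minimum of its arguments and ⊗ takes their sum. Working out the expression ((-3 ⊗ 0) ⊗ (-5 ⊗ 8)) gives 0.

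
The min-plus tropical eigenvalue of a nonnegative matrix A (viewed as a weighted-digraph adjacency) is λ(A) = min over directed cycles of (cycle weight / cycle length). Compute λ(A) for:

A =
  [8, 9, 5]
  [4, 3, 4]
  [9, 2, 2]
λ(A) = 2

Enumerate directed cycles and compute their means (weight / length). Sample:
  cycle 0 → 0: weight = 8, length = 1, mean = 8/1 ≈ 8.000
  cycle 1 → 1: weight = 3, length = 1, mean = 3/1 ≈ 3.000
  cycle 2 → 2: weight = 2, length = 1, mean = 2/1 ≈ 2.000
  cycle 0 → 1 → 0: weight = 13, length = 2, mean = 13/2 ≈ 6.500
  cycle 0 → 2 → 0: weight = 14, length = 2, mean = 14/2 ≈ 7.000
  cycle 1 → 0 → 1: weight = 13, length = 2, mean = 13/2 ≈ 6.500
Minimum mean = 2.000, attained e.g. along the cycle 2 → 2 with weight 2 and length 1. So λ(A) = 2/1 = 2.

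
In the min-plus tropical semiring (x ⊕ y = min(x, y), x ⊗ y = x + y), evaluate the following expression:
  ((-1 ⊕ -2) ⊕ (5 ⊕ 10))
((-1 ⊕ -2) ⊕ (5 ⊕ 10)) = -2

Expand innermost to outermost. Recall ⊕ takes the minimum of its arguments and ⊗ takes their sum. Working out the expression ((-1 ⊕ -2) ⊕ (5 ⊕ 10)) gives -2.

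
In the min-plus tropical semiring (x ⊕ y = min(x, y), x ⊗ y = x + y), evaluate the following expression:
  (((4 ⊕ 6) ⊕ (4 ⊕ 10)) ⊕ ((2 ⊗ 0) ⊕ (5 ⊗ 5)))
(((4 ⊕ 6) ⊕ (4 ⊕ 10)) ⊕ ((2 ⊗ 0) ⊕ (5 ⊗ 5))) = 2

Expand innermost to outermost. Recall ⊕ takes the minimum of its arguments and ⊗ takes their sum. Working out the expression (((4 ⊕ 6) ⊕ (4 ⊕ 10)) ⊕ ((2 ⊗ 0) ⊕ (5 ⊗ 5))) gives 2.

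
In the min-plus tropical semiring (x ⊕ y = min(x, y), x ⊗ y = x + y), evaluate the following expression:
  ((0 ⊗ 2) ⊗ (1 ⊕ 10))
((0 ⊗ 2) ⊗ (1 ⊕ 10)) = 3

Expand innermost to outermost. Recall ⊕ takes the minimum of its arguments and ⊗ takes their sum. Working out the expression ((0 ⊗ 2) ⊗ (1 ⊕ 10)) gives 3.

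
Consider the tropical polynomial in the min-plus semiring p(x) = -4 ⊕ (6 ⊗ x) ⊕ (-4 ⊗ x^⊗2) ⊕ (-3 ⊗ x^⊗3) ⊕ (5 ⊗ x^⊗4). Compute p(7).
p(7) = -4

A tropical monomial a ⊗ x^⊗i evaluates to a + i · x. Evaluating each term at x = 7:
  Term 0 contributes -4 + 0 · 7 = -4
  Term 1 contributes 6 + 1 · 7 = 13
  Term 2 contributes -4 + 2 · 7 = 10
  Term 3 contributes -3 + 3 · 7 = 18
  Term 4 contributes 5 + 4 · 7 = 33
p(7) = ⊕ of these = min[-4, 13, 10, 18, 33] = -4.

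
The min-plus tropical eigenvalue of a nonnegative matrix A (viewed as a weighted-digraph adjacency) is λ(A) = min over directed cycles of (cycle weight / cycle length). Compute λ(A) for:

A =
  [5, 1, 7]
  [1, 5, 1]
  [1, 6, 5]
λ(A) = 1

Enumerate directed cycles and compute their means (weight / length). Sample:
  cycle 0 → 0: weight = 5, length = 1, mean = 5/1 ≈ 5.000
  cycle 1 → 1: weight = 5, length = 1, mean = 5/1 ≈ 5.000
  cycle 2 → 2: weight = 5, length = 1, mean = 5/1 ≈ 5.000
  cycle 0 → 1 → 0: weight = 2, length = 2, mean = 2/2 ≈ 1.000
  cycle 0 → 2 → 0: weight = 8, length = 2, mean = 8/2 ≈ 4.000
  cycle 1 → 0 → 1: weight = 2, length = 2, mean = 2/2 ≈ 1.000
Minimum mean = 1.000, attained e.g. along the cycle 0 → 1 → 0 with weight 2 and length 2. So λ(A) = 2/2 = 1.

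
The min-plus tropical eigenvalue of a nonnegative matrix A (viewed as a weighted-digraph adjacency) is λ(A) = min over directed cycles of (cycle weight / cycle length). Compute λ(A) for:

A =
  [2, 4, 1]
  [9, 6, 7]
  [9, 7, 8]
λ(A) = 2

Enumerate directed cycles and compute their means (weight / length). Sample:
  cycle 0 → 0: weight = 2, length = 1, mean = 2/1 ≈ 2.000
  cycle 1 → 1: weight = 6, length = 1, mean = 6/1 ≈ 6.000
  cycle 2 → 2: weight = 8, length = 1, mean = 8/1 ≈ 8.000
  cycle 0 → 1 → 0: weight = 13, length = 2, mean = 13/2 ≈ 6.500
  cycle 0 → 2 → 0: weight = 10, length = 2, mean = 10/2 ≈ 5.000
  cycle 1 → 0 → 1: weight = 13, length = 2, mean = 13/2 ≈ 6.500
Minimum mean = 2.000, attained e.g. along the cycle 0 → 0 with weight 2 and length 1. So λ(A) = 2/1 = 2.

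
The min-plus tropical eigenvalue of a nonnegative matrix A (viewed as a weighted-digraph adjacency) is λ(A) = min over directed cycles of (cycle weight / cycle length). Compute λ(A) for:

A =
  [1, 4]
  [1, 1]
λ(A) = 1

Enumerate directed cycles and compute their means (weight / length). Sample:
  cycle 0 → 0: weight = 1, length = 1, mean = 1/1 ≈ 1.000
  cycle 1 → 1: weight = 1, length = 1, mean = 1/1 ≈ 1.000
  cycle 0 → 1 → 0: weight = 5, length = 2, mean = 5/2 ≈ 2.500
  cycle 1 → 0 → 1: weight = 5, length = 2, mean = 5/2 ≈ 2.500
Minimum mean = 1.000, attained e.g. along the cycle 0 → 0 with weight 1 and length 1. So λ(A) = 1/1 = 1.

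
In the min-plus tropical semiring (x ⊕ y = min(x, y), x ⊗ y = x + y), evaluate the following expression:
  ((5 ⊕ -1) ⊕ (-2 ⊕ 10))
((5 ⊕ -1) ⊕ (-2 ⊕ 10)) = -2

Expand innermost to outermost. Recall ⊕ takes the minimum of its arguments and ⊗ takes their sum. Working out the expression ((5 ⊕ -1) ⊕ (-2 ⊕ 10)) gives -2.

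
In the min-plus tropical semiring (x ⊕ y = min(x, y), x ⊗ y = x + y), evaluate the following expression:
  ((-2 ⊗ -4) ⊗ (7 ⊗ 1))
((-2 ⊗ -4) ⊗ (7 ⊗ 1)) = 2

Expand innermost to outermost. Recall ⊕ takes the minimum of its arguments and ⊗ takes their sum. Working out the expression ((-2 ⊗ -4) ⊗ (7 ⊗ 1)) gives 2.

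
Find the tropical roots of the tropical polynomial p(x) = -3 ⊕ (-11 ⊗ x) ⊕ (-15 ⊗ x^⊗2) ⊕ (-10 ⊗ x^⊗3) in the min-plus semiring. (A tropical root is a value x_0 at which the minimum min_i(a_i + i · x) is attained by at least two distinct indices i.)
Roots: {-5, 4, 8}

Each tropical root is a break point of the lower envelope of the lines y = a_i + i · x (there are 4 lines, with slopes 0, 1, ..., 3). Only the lines that attain the minimum somewhere contribute to roots; other lines are dominated. Here the surviving (envelope) indices are i = 3, i = 2, i = 1, i = 0.
Intersections between consecutive envelope lines give the roots: for adjacent envelope indices i < j the intersection is x = (a_i − a_j) / (j − i). Reading off the sorted break points: {-5, 4, 8}.
Verification: at each break x_0, at least two indices attain the minimum of min_i(a_i + i · x_0).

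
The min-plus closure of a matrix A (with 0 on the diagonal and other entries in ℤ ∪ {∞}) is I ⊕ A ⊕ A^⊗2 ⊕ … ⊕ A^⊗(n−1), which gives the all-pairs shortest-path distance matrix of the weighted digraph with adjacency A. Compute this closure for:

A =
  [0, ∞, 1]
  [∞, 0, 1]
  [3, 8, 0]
Closure =
  [0, 9, 1]
  [4, 0, 1]
  [3, 8, 0]

This is the Floyd-Warshall all-pairs shortest-path computation. For each intermediate vertex k = 0, 1, …, 2, update dist[i][j] ← min(dist[i][j], dist[i][k] + dist[k][j]). The final matrix gives, for each (i, j), the minimum total weight of any directed path from i to j (possibly empty when i = j).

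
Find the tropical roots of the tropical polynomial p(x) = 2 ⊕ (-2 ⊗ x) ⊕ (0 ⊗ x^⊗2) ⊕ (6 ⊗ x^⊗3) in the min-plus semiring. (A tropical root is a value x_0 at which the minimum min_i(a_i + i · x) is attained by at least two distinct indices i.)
Roots: {-6, -2, 4}

Each tropical root is a break point of the lower envelope of the lines y = a_i + i · x (there are 4 lines, with slopes 0, 1, ..., 3). Only the lines that attain the minimum somewhere contribute to roots; other lines are dominated. Here the surviving (envelope) indices are i = 3, i = 2, i = 1, i = 0.
Intersections between consecutive envelope lines give the roots: for adjacent envelope indices i < j the intersection is x = (a_i − a_j) / (j − i). Reading off the sorted break points: {-6, -2, 4}.
Verification: at each break x_0, at least two indices attain the minimum of min_i(a_i + i · x_0).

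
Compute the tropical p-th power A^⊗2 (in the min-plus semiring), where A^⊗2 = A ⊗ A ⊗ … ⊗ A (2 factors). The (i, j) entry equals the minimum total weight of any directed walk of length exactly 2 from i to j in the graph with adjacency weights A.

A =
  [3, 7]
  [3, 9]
A^⊗2 =
  [6, 10]
  [6, 10]

Each entry (A^⊗2)_ij equals the minimum over all length-2 walks i = v_0 → v_1 → … → v_2 = j of Σ_t A[v_t][v_{t+1}]. For example, for (i, j) = (0, 1) we minimise over 2 possible intermediate vertex sequences; the minimum is 10, attained along the walk 0 → 0 → 1.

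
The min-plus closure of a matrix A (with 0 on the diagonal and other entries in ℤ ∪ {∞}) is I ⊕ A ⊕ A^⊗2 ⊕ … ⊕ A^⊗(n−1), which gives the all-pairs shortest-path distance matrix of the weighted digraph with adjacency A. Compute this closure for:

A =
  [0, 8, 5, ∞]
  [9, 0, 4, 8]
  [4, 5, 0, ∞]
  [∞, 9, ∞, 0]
Closure =
  [0, 8, 5, 16]
  [8, 0, 4, 8]
  [4, 5, 0, 13]
  [17, 9, 13, 0]

This is the Floyd-Warshall all-pairs shortest-path computation. For each intermediate vertex k = 0, 1, …, 3, update dist[i][j] ← min(dist[i][j], dist[i][k] + dist[k][j]). The final matrix gives, for each (i, j), the minimum total weight of any directed path from i to j (possibly empty when i = j).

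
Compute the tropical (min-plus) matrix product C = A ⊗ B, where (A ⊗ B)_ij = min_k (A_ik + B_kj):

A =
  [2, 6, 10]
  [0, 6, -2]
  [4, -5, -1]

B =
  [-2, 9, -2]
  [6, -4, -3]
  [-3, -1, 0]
A ⊗ B =
  [0, 2, 0]
  [-5, -3, -2]
  [-4, -9, -8]

Apply the min-plus product entry-by-entry:
  C[0][0] = min over k of (A[0][0] + B[0][0] = 2 + -2 = 0, A[0][1] + B[1][0] = 6 + 6 = 12, A[0][2] + B[2][0] = 10 + -3 = 7) = 0 (attained at k = 0)
  C[0][1] = min over k of (A[0][0] + B[0][1] = 2 + 9 = 11, A[0][1] + B[1][1] = 6 + -4 = 2, A[0][2] + B[2][1] = 10 + -1 = 9) = 2 (attained at k = 1)
  C[0][2] = min over k of (A[0][0] + B[0][2] = 2 + -2 = 0, A[0][1] + B[1][2] = 6 + -3 = 3, A[0][2] + B[2][2] = 10 + 0 = 10) = 0 (attained at k = 0)
  C[1][0] = min over k of (A[1][0] + B[0][0] = 0 + -2 = -2, A[1][1] + B[1][0] = 6 + 6 = 12, A[1][2] + B[2][0] = -2 + -3 = -5) = -5 (attained at k = 2)
  C[1][1] = min over k of (A[1][0] + B[0][1] = 0 + 9 = 9, A[1][1] + B[1][1] = 6 + -4 = 2, A[1][2] + B[2][1] = -2 + -1 = -3) = -3 (attained at k = 2)
  C[1][2] = min over k of (A[1][0] + B[0][2] = 0 + -2 = -2, A[1][1] + B[1][2] = 6 + -3 = 3, A[1][2] + B[2][2] = -2 + 0 = -2) = -2 (attained at k = 0)
  C[2][0] = min over k of (A[2][0] + B[0][0] = 4 + -2 = 2, A[2][1] + B[1][0] = -5 + 6 = 1, A[2][2] + B[2][0] = -1 + -3 = -4) = -4 (attained at k = 2)
  C[2][1] = min over k of (A[2][0] + B[0][1] = 4 + 9 = 13, A[2][1] + B[1][1] = -5 + -4 = -9, A[2][2] + B[2][1] = -1 + -1 = -2) = -9 (attained at k = 1)
  C[2][2] = min over k of (A[2][0] + B[0][2] = 4 + -2 = 2, A[2][1] + B[1][2] = -5 + -3 = -8, A[2][2] + B[2][2] = -1 + 0 = -1) = -8 (attained at k = 1)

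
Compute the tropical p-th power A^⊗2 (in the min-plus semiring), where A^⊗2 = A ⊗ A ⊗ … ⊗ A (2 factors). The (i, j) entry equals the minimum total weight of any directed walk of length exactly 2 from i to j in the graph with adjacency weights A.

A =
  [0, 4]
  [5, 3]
A^⊗2 =
  [0, 4]
  [5, 6]

Each entry (A^⊗2)_ij equals the minimum over all length-2 walks i = v_0 → v_1 → … → v_2 = j of Σ_t A[v_t][v_{t+1}]. For example, for (i, j) = (0, 1) we minimise over 2 possible intermediate vertex sequences; the minimum is 4, attained along the walk 0 → 0 → 1.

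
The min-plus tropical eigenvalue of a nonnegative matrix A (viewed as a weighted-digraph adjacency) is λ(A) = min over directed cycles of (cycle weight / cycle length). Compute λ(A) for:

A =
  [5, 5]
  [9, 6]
λ(A) = 5

Enumerate directed cycles and compute their means (weight / length). Sample:
  cycle 0 → 0: weight = 5, length = 1, mean = 5/1 ≈ 5.000
  cycle 1 → 1: weight = 6, length = 1, mean = 6/1 ≈ 6.000
  cycle 0 → 1 → 0: weight = 14, length = 2, mean = 14/2 ≈ 7.000
  cycle 1 → 0 → 1: weight = 14, length = 2, mean = 14/2 ≈ 7.000
Minimum mean = 5.000, attained e.g. along the cycle 0 → 0 with weight 5 and length 1. So λ(A) = 5/1 = 5.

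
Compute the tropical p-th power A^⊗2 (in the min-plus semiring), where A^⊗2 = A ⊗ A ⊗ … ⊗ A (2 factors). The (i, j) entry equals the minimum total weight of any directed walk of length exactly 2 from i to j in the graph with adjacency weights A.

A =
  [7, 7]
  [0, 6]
A^⊗2 =
  [7, 13]
  [6, 7]

Each entry (A^⊗2)_ij equals the minimum over all length-2 walks i = v_0 → v_1 → … → v_2 = j of Σ_t A[v_t][v_{t+1}]. For example, for (i, j) = (0, 1) we minimise over 2 possible intermediate vertex sequences; the minimum is 13, attained along the walk 0 → 1 → 1.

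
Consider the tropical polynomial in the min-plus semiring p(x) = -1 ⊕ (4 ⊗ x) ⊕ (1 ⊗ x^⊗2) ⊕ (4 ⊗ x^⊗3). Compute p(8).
p(8) = -1

A tropical monomial a ⊗ x^⊗i evaluates to a + i · x. Evaluating each term at x = 8:
  Term 0 contributes -1 + 0 · 8 = -1
  Term 1 contributes 4 + 1 · 8 = 12
  Term 2 contributes 1 + 2 · 8 = 17
  Term 3 contributes 4 + 3 · 8 = 28
p(8) = ⊕ of these = min[-1, 12, 17, 28] = -1.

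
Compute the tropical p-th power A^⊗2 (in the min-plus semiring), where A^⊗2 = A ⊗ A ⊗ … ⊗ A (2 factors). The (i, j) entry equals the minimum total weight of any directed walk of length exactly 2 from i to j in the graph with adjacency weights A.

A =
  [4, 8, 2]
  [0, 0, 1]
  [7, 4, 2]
A^⊗2 =
  [8, 6, 4]
  [0, 0, 1]
  [4, 4, 4]

Each entry (A^⊗2)_ij equals the minimum over all length-2 walks i = v_0 → v_1 → … → v_2 = j of Σ_t A[v_t][v_{t+1}]. For example, for (i, j) = (0, 2) we minimise over 3 possible intermediate vertex sequences; the minimum is 4, attained along the walk 0 → 2 → 2.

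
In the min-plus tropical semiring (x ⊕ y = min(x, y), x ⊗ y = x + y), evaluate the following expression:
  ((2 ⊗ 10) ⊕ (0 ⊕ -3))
((2 ⊗ 10) ⊕ (0 ⊕ -3)) = -3

Expand innermost to outermost. Recall ⊕ takes the minimum of its arguments and ⊗ takes their sum. Working out the expression ((2 ⊗ 10) ⊕ (0 ⊕ -3)) gives -3.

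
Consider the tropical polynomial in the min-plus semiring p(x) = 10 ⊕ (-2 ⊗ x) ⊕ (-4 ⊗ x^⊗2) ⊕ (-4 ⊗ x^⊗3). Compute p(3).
p(3) = 1

A tropical monomial a ⊗ x^⊗i evaluates to a + i · x. Evaluating each term at x = 3:
  Term 0 contributes 10 + 0 · 3 = 10
  Term 1 contributes -2 + 1 · 3 = 1
  Term 2 contributes -4 + 2 · 3 = 2
  Term 3 contributes -4 + 3 · 3 = 5
p(3) = ⊕ of these = min[10, 1, 2, 5] = 1.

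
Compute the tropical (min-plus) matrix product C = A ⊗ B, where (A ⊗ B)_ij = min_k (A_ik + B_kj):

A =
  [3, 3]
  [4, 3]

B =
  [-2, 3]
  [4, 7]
A ⊗ B =
  [1, 6]
  [2, 7]

Apply the min-plus product entry-by-entry:
  C[0][0] = min over k of (A[0][0] + B[0][0] = 3 + -2 = 1, A[0][1] + B[1][0] = 3 + 4 = 7) = 1 (attained at k = 0)
  C[0][1] = min over k of (A[0][0] + B[0][1] = 3 + 3 = 6, A[0][1] + B[1][1] = 3 + 7 = 10) = 6 (attained at k = 0)
  C[1][0] = min over k of (A[1][0] + B[0][0] = 4 + -2 = 2, A[1][1] + B[1][0] = 3 + 4 = 7) = 2 (attained at k = 0)
  C[1][1] = min over k of (A[1][0] + B[0][1] = 4 + 3 = 7, A[1][1] + B[1][1] = 3 + 7 = 10) = 7 (attained at k = 0)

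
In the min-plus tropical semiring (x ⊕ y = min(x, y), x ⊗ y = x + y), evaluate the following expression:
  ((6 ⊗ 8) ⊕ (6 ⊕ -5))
((6 ⊗ 8) ⊕ (6 ⊕ -5)) = -5

Expand innermost to outermost. Recall ⊕ takes the minimum of its arguments and ⊗ takes their sum. Working out the expression ((6 ⊗ 8) ⊕ (6 ⊕ -5)) gives -5.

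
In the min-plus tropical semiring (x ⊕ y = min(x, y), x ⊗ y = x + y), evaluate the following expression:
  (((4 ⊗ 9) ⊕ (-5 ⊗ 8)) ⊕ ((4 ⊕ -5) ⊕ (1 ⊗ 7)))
(((4 ⊗ 9) ⊕ (-5 ⊗ 8)) ⊕ ((4 ⊕ -5) ⊕ (1 ⊗ 7))) = -5

Expand innermost to outermost. Recall ⊕ takes the minimum of its arguments and ⊗ takes their sum. Working out the expression (((4 ⊗ 9) ⊕ (-5 ⊗ 8)) ⊕ ((4 ⊕ -5) ⊕ (1 ⊗ 7))) gives -5.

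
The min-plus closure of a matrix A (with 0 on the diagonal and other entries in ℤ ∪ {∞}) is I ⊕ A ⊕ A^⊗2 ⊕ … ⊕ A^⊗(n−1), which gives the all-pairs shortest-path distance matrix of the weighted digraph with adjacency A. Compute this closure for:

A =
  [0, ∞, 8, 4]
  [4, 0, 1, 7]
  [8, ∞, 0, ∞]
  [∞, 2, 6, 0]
Closure =
  [0, 6, 7, 4]
  [4, 0, 1, 7]
  [8, 14, 0, 12]
  [6, 2, 3, 0]

This is the Floyd-Warshall all-pairs shortest-path computation. For each intermediate vertex k = 0, 1, …, 3, update dist[i][j] ← min(dist[i][j], dist[i][k] + dist[k][j]). The final matrix gives, for each (i, j), the minimum total weight of any directed path from i to j (possibly empty when i = j).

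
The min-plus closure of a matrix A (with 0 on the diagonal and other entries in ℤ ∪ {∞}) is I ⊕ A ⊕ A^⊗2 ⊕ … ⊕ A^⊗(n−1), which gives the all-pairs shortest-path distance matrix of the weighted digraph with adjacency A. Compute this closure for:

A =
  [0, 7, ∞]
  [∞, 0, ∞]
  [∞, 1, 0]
Closure =
  [0, 7, ∞]
  [∞, 0, ∞]
  [∞, 1, 0]

This is the Floyd-Warshall all-pairs shortest-path computation. For each intermediate vertex k = 0, 1, …, 2, update dist[i][j] ← min(dist[i][j], dist[i][k] + dist[k][j]). The final matrix gives, for each (i, j), the minimum total weight of any directed path from i to j (possibly empty when i = j).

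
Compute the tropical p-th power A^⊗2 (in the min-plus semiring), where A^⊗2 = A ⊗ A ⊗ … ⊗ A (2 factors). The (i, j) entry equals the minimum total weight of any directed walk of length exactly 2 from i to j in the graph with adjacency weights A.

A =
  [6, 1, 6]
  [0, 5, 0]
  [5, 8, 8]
A^⊗2 =
  [1, 6, 1]
  [5, 1, 5]
  [8, 6, 8]

Each entry (A^⊗2)_ij equals the minimum over all length-2 walks i = v_0 → v_1 → … → v_2 = j of Σ_t A[v_t][v_{t+1}]. For example, for (i, j) = (0, 2) we minimise over 3 possible intermediate vertex sequences; the minimum is 1, attained along the walk 0 → 1 → 2.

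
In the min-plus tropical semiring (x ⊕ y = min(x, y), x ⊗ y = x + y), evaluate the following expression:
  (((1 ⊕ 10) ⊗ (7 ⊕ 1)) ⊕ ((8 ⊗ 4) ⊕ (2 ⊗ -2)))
(((1 ⊕ 10) ⊗ (7 ⊕ 1)) ⊕ ((8 ⊗ 4) ⊕ (2 ⊗ -2))) = 0

Expand innermost to outermost. Recall ⊕ takes the minimum of its arguments and ⊗ takes their sum. Working out the expression (((1 ⊕ 10) ⊗ (7 ⊕ 1)) ⊕ ((8 ⊗ 4) ⊕ (2 ⊗ -2))) gives 0.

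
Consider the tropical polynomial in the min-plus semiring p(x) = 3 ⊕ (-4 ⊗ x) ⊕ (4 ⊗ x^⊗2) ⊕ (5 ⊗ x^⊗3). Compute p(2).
p(2) = -2

A tropical monomial a ⊗ x^⊗i evaluates to a + i · x. Evaluating each term at x = 2:
  Term 0 contributes 3 + 0 · 2 = 3
  Term 1 contributes -4 + 1 · 2 = -2
  Term 2 contributes 4 + 2 · 2 = 8
  Term 3 contributes 5 + 3 · 2 = 11
p(2) = ⊕ of these = min[3, -2, 8, 11] = -2.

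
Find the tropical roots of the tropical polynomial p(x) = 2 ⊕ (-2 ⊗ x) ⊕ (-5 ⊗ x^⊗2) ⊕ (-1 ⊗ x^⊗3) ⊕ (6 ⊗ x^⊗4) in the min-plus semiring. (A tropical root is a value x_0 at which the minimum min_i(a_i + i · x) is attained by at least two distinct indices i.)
Roots: {-7, -4, 3, 4}

Each tropical root is a break point of the lower envelope of the lines y = a_i + i · x (there are 5 lines, with slopes 0, 1, ..., 4). Only the lines that attain the minimum somewhere contribute to roots; other lines are dominated. Here the surviving (envelope) indices are i = 4, i = 3, i = 2, i = 1, i = 0.
Intersections between consecutive envelope lines give the roots: for adjacent envelope indices i < j the intersection is x = (a_i − a_j) / (j − i). Reading off the sorted break points: {-7, -4, 3, 4}.
Verification: at each break x_0, at least two indices attain the minimum of min_i(a_i + i · x_0).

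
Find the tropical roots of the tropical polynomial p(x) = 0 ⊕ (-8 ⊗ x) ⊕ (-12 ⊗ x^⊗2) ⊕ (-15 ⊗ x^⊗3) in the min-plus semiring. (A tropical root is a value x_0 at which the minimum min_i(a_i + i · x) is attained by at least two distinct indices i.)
Roots: {3, 4, 8}

Each tropical root is a break point of the lower envelope of the lines y = a_i + i · x (there are 4 lines, with slopes 0, 1, ..., 3). Only the lines that attain the minimum somewhere contribute to roots; other lines are dominated. Here the surviving (envelope) indices are i = 3, i = 2, i = 1, i = 0.
Intersections between consecutive envelope lines give the roots: for adjacent envelope indices i < j the intersection is x = (a_i − a_j) / (j − i). Reading off the sorted break points: {3, 4, 8}.
Verification: at each break x_0, at least two indices attain the minimum of min_i(a_i + i · x_0).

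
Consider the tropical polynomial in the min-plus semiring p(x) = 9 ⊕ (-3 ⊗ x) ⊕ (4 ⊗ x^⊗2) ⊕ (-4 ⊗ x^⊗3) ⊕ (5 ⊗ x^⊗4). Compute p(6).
p(6) = 3

A tropical monomial a ⊗ x^⊗i evaluates to a + i · x. Evaluating each term at x = 6:
  Term 0 contributes 9 + 0 · 6 = 9
  Term 1 contributes -3 + 1 · 6 = 3
  Term 2 contributes 4 + 2 · 6 = 16
  Term 3 contributes -4 + 3 · 6 = 14
  Term 4 contributes 5 + 4 · 6 = 29
p(6) = ⊕ of these = min[9, 3, 16, 14, 29] = 3.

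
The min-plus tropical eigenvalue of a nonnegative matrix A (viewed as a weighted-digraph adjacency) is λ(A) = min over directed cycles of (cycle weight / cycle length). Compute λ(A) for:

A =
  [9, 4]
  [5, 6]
λ(A) = 9/2

Enumerate directed cycles and compute their means (weight / length). Sample:
  cycle 0 → 0: weight = 9, length = 1, mean = 9/1 ≈ 9.000
  cycle 1 → 1: weight = 6, length = 1, mean = 6/1 ≈ 6.000
  cycle 0 → 1 → 0: weight = 9, length = 2, mean = 9/2 ≈ 4.500
  cycle 1 → 0 → 1: weight = 9, length = 2, mean = 9/2 ≈ 4.500
Minimum mean = 4.500, attained e.g. along the cycle 0 → 1 → 0 with weight 9 and length 2. So λ(A) = 9/2 = 9/2.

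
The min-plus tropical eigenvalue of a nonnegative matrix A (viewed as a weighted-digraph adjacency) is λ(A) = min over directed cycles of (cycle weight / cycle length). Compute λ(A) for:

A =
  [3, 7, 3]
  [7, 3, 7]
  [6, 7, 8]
λ(A) = 3

Enumerate directed cycles and compute their means (weight / length). Sample:
  cycle 0 → 0: weight = 3, length = 1, mean = 3/1 ≈ 3.000
  cycle 1 → 1: weight = 3, length = 1, mean = 3/1 ≈ 3.000
  cycle 2 → 2: weight = 8, length = 1, mean = 8/1 ≈ 8.000
  cycle 0 → 1 → 0: weight = 14, length = 2, mean = 14/2 ≈ 7.000
  cycle 0 → 2 → 0: weight = 9, length = 2, mean = 9/2 ≈ 4.500
  cycle 1 → 0 → 1: weight = 14, length = 2, mean = 14/2 ≈ 7.000
Minimum mean = 3.000, attained e.g. along the cycle 0 → 0 with weight 3 and length 1. So λ(A) = 3/1 = 3.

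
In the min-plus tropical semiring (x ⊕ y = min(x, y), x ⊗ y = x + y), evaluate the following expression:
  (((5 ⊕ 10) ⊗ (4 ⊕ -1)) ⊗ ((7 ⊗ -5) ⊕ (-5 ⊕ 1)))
(((5 ⊕ 10) ⊗ (4 ⊕ -1)) ⊗ ((7 ⊗ -5) ⊕ (-5 ⊕ 1))) = -1

Expand innermost to outermost. Recall ⊕ takes the minimum of its arguments and ⊗ takes their sum. Working out the expression (((5 ⊕ 10) ⊗ (4 ⊕ -1)) ⊗ ((7 ⊗ -5) ⊕ (-5 ⊕ 1))) gives -1.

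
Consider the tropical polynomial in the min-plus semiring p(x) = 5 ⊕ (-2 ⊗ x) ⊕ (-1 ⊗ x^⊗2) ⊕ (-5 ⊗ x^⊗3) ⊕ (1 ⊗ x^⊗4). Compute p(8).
p(8) = 5

A tropical monomial a ⊗ x^⊗i evaluates to a + i · x. Evaluating each term at x = 8:
  Term 0 contributes 5 + 0 · 8 = 5
  Term 1 contributes -2 + 1 · 8 = 6
  Term 2 contributes -1 + 2 · 8 = 15
  Term 3 contributes -5 + 3 · 8 = 19
  Term 4 contributes 1 + 4 · 8 = 33
p(8) = ⊕ of these = min[5, 6, 15, 19, 33] = 5.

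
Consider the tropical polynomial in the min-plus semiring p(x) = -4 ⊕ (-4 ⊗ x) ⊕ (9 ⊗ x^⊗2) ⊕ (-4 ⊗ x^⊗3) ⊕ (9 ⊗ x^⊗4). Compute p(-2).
p(-2) = -10

A tropical monomial a ⊗ x^⊗i evaluates to a + i · x. Evaluating each term at x = -2:
  Term 0 contributes -4 + 0 · -2 = -4
  Term 1 contributes -4 + 1 · -2 = -6
  Term 2 contributes 9 + 2 · -2 = 5
  Term 3 contributes -4 + 3 · -2 = -10
  Term 4 contributes 9 + 4 · -2 = 1
p(-2) = ⊕ of these = min[-4, -6, 5, -10, 1] = -10.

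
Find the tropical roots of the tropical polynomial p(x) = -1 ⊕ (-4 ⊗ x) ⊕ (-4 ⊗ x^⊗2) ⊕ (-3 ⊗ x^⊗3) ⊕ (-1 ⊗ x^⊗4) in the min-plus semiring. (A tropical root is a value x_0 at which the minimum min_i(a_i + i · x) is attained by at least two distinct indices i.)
Roots: {-2, -1, 0, 3}

Each tropical root is a break point of the lower envelope of the lines y = a_i + i · x (there are 5 lines, with slopes 0, 1, ..., 4). Only the lines that attain the minimum somewhere contribute to roots; other lines are dominated. Here the surviving (envelope) indices are i = 4, i = 3, i = 2, i = 1, i = 0.
Intersections between consecutive envelope lines give the roots: for adjacent envelope indices i < j the intersection is x = (a_i − a_j) / (j − i). Reading off the sorted break points: {-2, -1, 0, 3}.
Verification: at each break x_0, at least two indices attain the minimum of min_i(a_i + i · x_0).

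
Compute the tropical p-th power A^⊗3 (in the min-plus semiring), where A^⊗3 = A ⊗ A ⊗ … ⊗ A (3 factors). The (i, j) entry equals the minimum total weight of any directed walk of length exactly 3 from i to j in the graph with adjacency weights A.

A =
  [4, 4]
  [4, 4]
A^⊗3 =
  [12, 12]
  [12, 12]

Each entry (A^⊗3)_ij equals the minimum over all length-3 walks i = v_0 → v_1 → … → v_3 = j of Σ_t A[v_t][v_{t+1}]. For example, for (i, j) = (0, 1) we minimise over 4 possible intermediate vertex sequences; the minimum is 12, attained along the walk 0 → 0 → 0 → 1.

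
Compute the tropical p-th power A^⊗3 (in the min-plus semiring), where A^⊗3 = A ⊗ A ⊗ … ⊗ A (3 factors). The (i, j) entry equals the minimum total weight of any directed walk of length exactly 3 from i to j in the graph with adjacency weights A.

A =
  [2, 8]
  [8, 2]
A^⊗3 =
  [6, 12]
  [12, 6]

Each entry (A^⊗3)_ij equals the minimum over all length-3 walks i = v_0 → v_1 → … → v_3 = j of Σ_t A[v_t][v_{t+1}]. For example, for (i, j) = (0, 1) we minimise over 4 possible intermediate vertex sequences; the minimum is 12, attained along the walk 0 → 0 → 0 → 1.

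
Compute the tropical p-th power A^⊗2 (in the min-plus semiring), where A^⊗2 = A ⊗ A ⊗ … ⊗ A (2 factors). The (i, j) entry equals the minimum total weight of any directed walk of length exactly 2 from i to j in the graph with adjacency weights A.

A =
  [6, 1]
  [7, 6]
A^⊗2 =
  [8, 7]
  [13, 8]

Each entry (A^⊗2)_ij equals the minimum over all length-2 walks i = v_0 → v_1 → … → v_2 = j of Σ_t A[v_t][v_{t+1}]. For example, for (i, j) = (0, 1) we minimise over 2 possible intermediate vertex sequences; the minimum is 7, attained along the walk 0 → 0 → 1.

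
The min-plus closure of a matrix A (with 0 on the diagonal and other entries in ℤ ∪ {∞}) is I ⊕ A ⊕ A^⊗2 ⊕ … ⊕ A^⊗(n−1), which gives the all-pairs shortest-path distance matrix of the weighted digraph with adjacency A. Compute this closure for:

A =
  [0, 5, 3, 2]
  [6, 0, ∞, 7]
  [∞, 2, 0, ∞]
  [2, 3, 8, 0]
Closure =
  [0, 5, 3, 2]
  [6, 0, 9, 7]
  [8, 2, 0, 9]
  [2, 3, 5, 0]

This is the Floyd-Warshall all-pairs shortest-path computation. For each intermediate vertex k = 0, 1, …, 3, update dist[i][j] ← min(dist[i][j], dist[i][k] + dist[k][j]). The final matrix gives, for each (i, j), the minimum total weight of any directed path from i to j (possibly empty when i = j).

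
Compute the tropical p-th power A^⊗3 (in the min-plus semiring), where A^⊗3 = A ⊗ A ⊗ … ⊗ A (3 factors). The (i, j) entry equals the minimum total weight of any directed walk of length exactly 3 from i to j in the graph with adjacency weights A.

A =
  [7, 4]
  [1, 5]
A^⊗3 =
  [10, 9]
  [6, 10]

Each entry (A^⊗3)_ij equals the minimum over all length-3 walks i = v_0 → v_1 → … → v_3 = j of Σ_t A[v_t][v_{t+1}]. For example, for (i, j) = (0, 1) we minimise over 4 possible intermediate vertex sequences; the minimum is 9, attained along the walk 0 → 1 → 0 → 1.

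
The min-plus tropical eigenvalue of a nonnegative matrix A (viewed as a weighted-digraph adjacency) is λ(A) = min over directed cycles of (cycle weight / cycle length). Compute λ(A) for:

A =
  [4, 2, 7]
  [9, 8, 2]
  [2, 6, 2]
λ(A) = 2

Enumerate directed cycles and compute their means (weight / length). Sample:
  cycle 0 → 0: weight = 4, length = 1, mean = 4/1 ≈ 4.000
  cycle 1 → 1: weight = 8, length = 1, mean = 8/1 ≈ 8.000
  cycle 2 → 2: weight = 2, length = 1, mean = 2/1 ≈ 2.000
  cycle 0 → 1 → 0: weight = 11, length = 2, mean = 11/2 ≈ 5.500
  cycle 0 → 2 → 0: weight = 9, length = 2, mean = 9/2 ≈ 4.500
  cycle 1 → 0 → 1: weight = 11, length = 2, mean = 11/2 ≈ 5.500
Minimum mean = 2.000, attained e.g. along the cycle 2 → 2 with weight 2 and length 1. So λ(A) = 2/1 = 2.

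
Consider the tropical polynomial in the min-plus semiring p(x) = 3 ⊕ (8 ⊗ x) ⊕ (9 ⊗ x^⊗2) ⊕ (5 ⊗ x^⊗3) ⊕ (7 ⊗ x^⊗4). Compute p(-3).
p(-3) = -5

A tropical monomial a ⊗ x^⊗i evaluates to a + i · x. Evaluating each term at x = -3:
  Term 0 contributes 3 + 0 · -3 = 3
  Term 1 contributes 8 + 1 · -3 = 5
  Term 2 contributes 9 + 2 · -3 = 3
  Term 3 contributes 5 + 3 · -3 = -4
  Term 4 contributes 7 + 4 · -3 = -5
p(-3) = ⊕ of these = min[3, 5, 3, -4, -5] = -5.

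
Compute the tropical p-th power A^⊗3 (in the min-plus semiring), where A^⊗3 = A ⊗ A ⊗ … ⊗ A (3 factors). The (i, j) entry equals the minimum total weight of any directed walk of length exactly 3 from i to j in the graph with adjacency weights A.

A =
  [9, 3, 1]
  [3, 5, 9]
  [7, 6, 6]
A^⊗3 =
  [10, 9, 7]
  [9, 10, 9]
  [13, 12, 10]

Each entry (A^⊗3)_ij equals the minimum over all length-3 walks i = v_0 → v_1 → … → v_3 = j of Σ_t A[v_t][v_{t+1}]. For example, for (i, j) = (0, 2) we minimise over 9 possible intermediate vertex sequences; the minimum is 7, attained along the walk 0 → 1 → 0 → 2.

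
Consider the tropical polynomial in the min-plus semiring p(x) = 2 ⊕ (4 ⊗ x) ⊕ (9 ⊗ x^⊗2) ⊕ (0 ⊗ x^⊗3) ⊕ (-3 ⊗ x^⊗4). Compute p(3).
p(3) = 2

A tropical monomial a ⊗ x^⊗i evaluates to a + i · x. Evaluating each term at x = 3:
  Term 0 contributes 2 + 0 · 3 = 2
  Term 1 contributes 4 + 1 · 3 = 7
  Term 2 contributes 9 + 2 · 3 = 15
  Term 3 contributes 0 + 3 · 3 = 9
  Term 4 contributes -3 + 4 · 3 = 9
p(3) = ⊕ of these = min[2, 7, 15, 9, 9] = 2.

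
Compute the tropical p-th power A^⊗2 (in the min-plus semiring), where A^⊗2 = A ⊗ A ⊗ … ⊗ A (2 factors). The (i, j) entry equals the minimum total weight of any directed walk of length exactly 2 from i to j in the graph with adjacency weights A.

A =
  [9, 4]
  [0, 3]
A^⊗2 =
  [4, 7]
  [3, 4]

Each entry (A^⊗2)_ij equals the minimum over all length-2 walks i = v_0 → v_1 → … → v_2 = j of Σ_t A[v_t][v_{t+1}]. For example, for (i, j) = (0, 1) we minimise over 2 possible intermediate vertex sequences; the minimum is 7, attained along the walk 0 → 1 → 1.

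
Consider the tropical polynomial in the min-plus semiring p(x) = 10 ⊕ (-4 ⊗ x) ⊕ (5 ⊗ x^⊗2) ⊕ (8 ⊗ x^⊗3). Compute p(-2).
p(-2) = -6

A tropical monomial a ⊗ x^⊗i evaluates to a + i · x. Evaluating each term at x = -2:
  Term 0 contributes 10 + 0 · -2 = 10
  Term 1 contributes -4 + 1 · -2 = -6
  Term 2 contributes 5 + 2 · -2 = 1
  Term 3 contributes 8 + 3 · -2 = 2
p(-2) = ⊕ of these = min[10, -6, 1, 2] = -6.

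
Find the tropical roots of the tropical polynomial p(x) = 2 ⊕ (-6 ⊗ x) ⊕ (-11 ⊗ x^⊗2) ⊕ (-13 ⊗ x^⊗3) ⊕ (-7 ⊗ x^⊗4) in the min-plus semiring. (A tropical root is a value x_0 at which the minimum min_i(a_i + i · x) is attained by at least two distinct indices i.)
Roots: {-6, 2, 5, 8}

Each tropical root is a break point of the lower envelope of the lines y = a_i + i · x (there are 5 lines, with slopes 0, 1, ..., 4). Only the lines that attain the minimum somewhere contribute to roots; other lines are dominated. Here the surviving (envelope) indices are i = 4, i = 3, i = 2, i = 1, i = 0.
Intersections between consecutive envelope lines give the roots: for adjacent envelope indices i < j the intersection is x = (a_i − a_j) / (j − i). Reading off the sorted break points: {-6, 2, 5, 8}.
Verification: at each break x_0, at least two indices attain the minimum of min_i(a_i + i · x_0).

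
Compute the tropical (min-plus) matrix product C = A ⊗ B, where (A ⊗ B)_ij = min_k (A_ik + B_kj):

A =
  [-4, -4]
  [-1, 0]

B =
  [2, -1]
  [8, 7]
A ⊗ B =
  [-2, -5]
  [1, -2]

Apply the min-plus product entry-by-entry:
  C[0][0] = min over k of (A[0][0] + B[0][0] = -4 + 2 = -2, A[0][1] + B[1][0] = -4 + 8 = 4) = -2 (attained at k = 0)
  C[0][1] = min over k of (A[0][0] + B[0][1] = -4 + -1 = -5, A[0][1] + B[1][1] = -4 + 7 = 3) = -5 (attained at k = 0)
  C[1][0] = min over k of (A[1][0] + B[0][0] = -1 + 2 = 1, A[1][1] + B[1][0] = 0 + 8 = 8) = 1 (attained at k = 0)
  C[1][1] = min over k of (A[1][0] + B[0][1] = -1 + -1 = -2, A[1][1] + B[1][1] = 0 + 7 = 7) = -2 (attained at k = 0)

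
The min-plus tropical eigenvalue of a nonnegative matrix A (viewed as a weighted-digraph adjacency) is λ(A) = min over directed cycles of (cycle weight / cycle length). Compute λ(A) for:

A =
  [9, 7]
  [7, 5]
λ(A) = 5

Enumerate directed cycles and compute their means (weight / length). Sample:
  cycle 0 → 0: weight = 9, length = 1, mean = 9/1 ≈ 9.000
  cycle 1 → 1: weight = 5, length = 1, mean = 5/1 ≈ 5.000
  cycle 0 → 1 → 0: weight = 14, length = 2, mean = 14/2 ≈ 7.000
  cycle 1 → 0 → 1: weight = 14, length = 2, mean = 14/2 ≈ 7.000
Minimum mean = 5.000, attained e.g. along the cycle 1 → 1 with weight 5 and length 1. So λ(A) = 5/1 = 5.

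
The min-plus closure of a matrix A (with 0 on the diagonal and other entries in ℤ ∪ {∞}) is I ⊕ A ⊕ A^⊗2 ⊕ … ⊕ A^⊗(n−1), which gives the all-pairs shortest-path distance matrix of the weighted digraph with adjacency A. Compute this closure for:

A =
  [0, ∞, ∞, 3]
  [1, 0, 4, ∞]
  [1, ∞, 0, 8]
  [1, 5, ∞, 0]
Closure =
  [0, 8, 12, 3]
  [1, 0, 4, 4]
  [1, 9, 0, 4]
  [1, 5, 9, 0]

This is the Floyd-Warshall all-pairs shortest-path computation. For each intermediate vertex k = 0, 1, …, 3, update dist[i][j] ← min(dist[i][j], dist[i][k] + dist[k][j]). The final matrix gives, for each (i, j), the minimum total weight of any directed path from i to j (possibly empty when i = j).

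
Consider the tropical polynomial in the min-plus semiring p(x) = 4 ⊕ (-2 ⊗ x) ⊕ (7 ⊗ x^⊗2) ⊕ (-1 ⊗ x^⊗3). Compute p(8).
p(8) = 4

A tropical monomial a ⊗ x^⊗i evaluates to a + i · x. Evaluating each term at x = 8:
  Term 0 contributes 4 + 0 · 8 = 4
  Term 1 contributes -2 + 1 · 8 = 6
  Term 2 contributes 7 + 2 · 8 = 23
  Term 3 contributes -1 + 3 · 8 = 23
p(8) = ⊕ of these = min[4, 6, 23, 23] = 4.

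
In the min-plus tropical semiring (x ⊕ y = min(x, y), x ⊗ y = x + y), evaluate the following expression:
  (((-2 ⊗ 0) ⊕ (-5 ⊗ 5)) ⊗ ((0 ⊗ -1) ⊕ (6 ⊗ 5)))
(((-2 ⊗ 0) ⊕ (-5 ⊗ 5)) ⊗ ((0 ⊗ -1) ⊕ (6 ⊗ 5))) = -3

Expand innermost to outermost. Recall ⊕ takes the minimum of its arguments and ⊗ takes their sum. Working out the expression (((-2 ⊗ 0) ⊕ (-5 ⊗ 5)) ⊗ ((0 ⊗ -1) ⊕ (6 ⊗ 5))) gives -3.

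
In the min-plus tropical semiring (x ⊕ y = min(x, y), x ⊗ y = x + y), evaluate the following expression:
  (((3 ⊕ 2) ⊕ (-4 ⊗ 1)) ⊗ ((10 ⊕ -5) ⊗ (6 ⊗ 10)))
(((3 ⊕ 2) ⊕ (-4 ⊗ 1)) ⊗ ((10 ⊕ -5) ⊗ (6 ⊗ 10))) = 8

Expand innermost to outermost. Recall ⊕ takes the minimum of its arguments and ⊗ takes their sum. Working out the expression (((3 ⊕ 2) ⊕ (-4 ⊗ 1)) ⊗ ((10 ⊕ -5) ⊗ (6 ⊗ 10))) gives 8.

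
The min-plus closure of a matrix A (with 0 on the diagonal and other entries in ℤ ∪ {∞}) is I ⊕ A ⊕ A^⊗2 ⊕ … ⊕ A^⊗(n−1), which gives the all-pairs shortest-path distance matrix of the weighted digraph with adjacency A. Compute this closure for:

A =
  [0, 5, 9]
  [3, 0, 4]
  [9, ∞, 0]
Closure =
  [0, 5, 9]
  [3, 0, 4]
  [9, 14, 0]

This is the Floyd-Warshall all-pairs shortest-path computation. For each intermediate vertex k = 0, 1, …, 2, update dist[i][j] ← min(dist[i][j], dist[i][k] + dist[k][j]). The final matrix gives, for each (i, j), the minimum total weight of any directed path from i to j (possibly empty when i = j).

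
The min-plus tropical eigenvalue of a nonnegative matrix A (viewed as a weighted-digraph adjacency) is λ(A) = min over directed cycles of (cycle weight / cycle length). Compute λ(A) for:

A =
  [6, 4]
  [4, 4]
λ(A) = 4

Enumerate directed cycles and compute their means (weight / length). Sample:
  cycle 0 → 0: weight = 6, length = 1, mean = 6/1 ≈ 6.000
  cycle 1 → 1: weight = 4, length = 1, mean = 4/1 ≈ 4.000
  cycle 0 → 1 → 0: weight = 8, length = 2, mean = 8/2 ≈ 4.000
  cycle 1 → 0 → 1: weight = 8, length = 2, mean = 8/2 ≈ 4.000
Minimum mean = 4.000, attained e.g. along the cycle 1 → 1 with weight 4 and length 1. So λ(A) = 4/1 = 4.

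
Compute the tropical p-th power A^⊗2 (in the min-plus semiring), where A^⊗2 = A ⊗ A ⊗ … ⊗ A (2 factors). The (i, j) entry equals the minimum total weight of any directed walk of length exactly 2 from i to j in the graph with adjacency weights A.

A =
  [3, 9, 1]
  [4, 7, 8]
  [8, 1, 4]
A^⊗2 =
  [6, 2, 4]
  [7, 9, 5]
  [5, 5, 8]

Each entry (A^⊗2)_ij equals the minimum over all length-2 walks i = v_0 → v_1 → … → v_2 = j of Σ_t A[v_t][v_{t+1}]. For example, for (i, j) = (0, 2) we minimise over 3 possible intermediate vertex sequences; the minimum is 4, attained along the walk 0 → 0 → 2.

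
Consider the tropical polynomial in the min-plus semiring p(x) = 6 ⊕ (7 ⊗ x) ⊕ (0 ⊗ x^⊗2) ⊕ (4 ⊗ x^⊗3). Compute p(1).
p(1) = 2

A tropical monomial a ⊗ x^⊗i evaluates to a + i · x. Evaluating each term at x = 1:
  Term 0 contributes 6 + 0 · 1 = 6
  Term 1 contributes 7 + 1 · 1 = 8
  Term 2 contributes 0 + 2 · 1 = 2
  Term 3 contributes 4 + 3 · 1 = 7
p(1) = ⊕ of these = min[6, 8, 2, 7] = 2.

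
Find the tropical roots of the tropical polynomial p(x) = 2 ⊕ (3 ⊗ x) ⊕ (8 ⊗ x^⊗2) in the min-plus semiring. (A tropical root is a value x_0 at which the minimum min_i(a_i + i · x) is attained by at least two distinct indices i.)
Roots: {-5, -1}

Each tropical root is a break point of the lower envelope of the lines y = a_i + i · x (there are 3 lines, with slopes 0, 1, ..., 2). Only the lines that attain the minimum somewhere contribute to roots; other lines are dominated. Here the surviving (envelope) indices are i = 2, i = 1, i = 0.
Intersections between consecutive envelope lines give the roots: for adjacent envelope indices i < j the intersection is x = (a_i − a_j) / (j − i). Reading off the sorted break points: {-5, -1}.
Verification: at each break x_0, at least two indices attain the minimum of min_i(a_i + i · x_0).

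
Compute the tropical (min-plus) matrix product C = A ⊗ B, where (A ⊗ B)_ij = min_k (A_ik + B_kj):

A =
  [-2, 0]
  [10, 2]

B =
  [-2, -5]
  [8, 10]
A ⊗ B =
  [-4, -7]
  [8, 5]

Apply the min-plus product entry-by-entry:
  C[0][0] = min over k of (A[0][0] + B[0][0] = -2 + -2 = -4, A[0][1] + B[1][0] = 0 + 8 = 8) = -4 (attained at k = 0)
  C[0][1] = min over k of (A[0][0] + B[0][1] = -2 + -5 = -7, A[0][1] + B[1][1] = 0 + 10 = 10) = -7 (attained at k = 0)
  C[1][0] = min over k of (A[1][0] + B[0][0] = 10 + -2 = 8, A[1][1] + B[1][0] = 2 + 8 = 10) = 8 (attained at k = 0)
  C[1][1] = min over k of (A[1][0] + B[0][1] = 10 + -5 = 5, A[1][1] + B[1][1] = 2 + 10 = 12) = 5 (attained at k = 0)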